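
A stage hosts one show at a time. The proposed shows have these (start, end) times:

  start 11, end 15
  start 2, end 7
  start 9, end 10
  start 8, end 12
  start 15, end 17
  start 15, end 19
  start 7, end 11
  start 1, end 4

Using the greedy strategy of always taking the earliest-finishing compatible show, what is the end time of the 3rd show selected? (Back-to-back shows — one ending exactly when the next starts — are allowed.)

15

Sorted by end: (1,4)  (2,7)  (9,10)  (7,11)  (8,12)  (11,15)  (15,17)  (15,19)
take (1,4); take (9,10); take (11,15); take (15,17).
Selected: (1,4) (9,10) (11,15) (15,17)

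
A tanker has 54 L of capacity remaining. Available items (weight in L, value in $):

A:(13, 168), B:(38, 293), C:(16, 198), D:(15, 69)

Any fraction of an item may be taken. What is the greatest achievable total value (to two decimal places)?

558.76

Greedy by value/weight ratio, highest first.
Ratios (sorted): A 12.92, C 12.38, B 7.71, D 4.60
take A (13 @ 168); take C (16 @ 198); take 25/38 of B → 192.76. Capacity used 54/54.
Total value = 558.76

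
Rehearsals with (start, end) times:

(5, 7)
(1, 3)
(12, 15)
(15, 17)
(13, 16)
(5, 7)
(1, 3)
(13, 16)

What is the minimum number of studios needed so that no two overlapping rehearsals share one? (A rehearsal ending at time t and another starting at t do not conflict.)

Count concurrent intervals with a sweep; the peak is the room count.
Events (time:±→running): 1:+→1 1:+→2 3:-→1 3:-→0 5:+→1 5:+→2 7:-→1 7:-→0 12:+→1 13:+→2 13:+→3 … peak 3.

3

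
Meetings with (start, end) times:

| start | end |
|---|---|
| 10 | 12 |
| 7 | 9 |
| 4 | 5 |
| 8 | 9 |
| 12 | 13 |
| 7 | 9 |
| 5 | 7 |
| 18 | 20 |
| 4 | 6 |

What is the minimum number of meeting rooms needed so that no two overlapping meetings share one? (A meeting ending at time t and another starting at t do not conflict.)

starts: [4, 4, 5, 7, 7, 8, 10, 12, 18]
ends:   [5, 6, 7, 9, 9, 9, 12, 13, 20]
s4→1 s4→2 e5→1 s5→2 e6→1 e7→0 s7→1 s7→2 s8→3  — peak 3.

3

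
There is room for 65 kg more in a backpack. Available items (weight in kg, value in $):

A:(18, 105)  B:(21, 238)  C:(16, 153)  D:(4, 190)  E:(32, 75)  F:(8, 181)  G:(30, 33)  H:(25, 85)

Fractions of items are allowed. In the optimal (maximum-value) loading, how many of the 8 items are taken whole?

Greedy by value/weight ratio, highest first.
Ratios (sorted): D 47.50, F 22.62, B 11.33, C 9.56, A 5.83, H 3.40, E 2.34, G 1.10
take D (4 @ 190); take F (8 @ 181); take B (21 @ 238); take C (16 @ 153); take 16/18 of A → 93.33. Capacity used 65/65.
4 item(s) taken whole; one partial (take 16/18 of A).

4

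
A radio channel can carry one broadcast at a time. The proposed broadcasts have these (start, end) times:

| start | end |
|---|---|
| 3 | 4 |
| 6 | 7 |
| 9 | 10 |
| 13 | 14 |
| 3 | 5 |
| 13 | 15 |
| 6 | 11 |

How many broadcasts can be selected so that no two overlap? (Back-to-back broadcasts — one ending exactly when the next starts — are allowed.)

4

Order by finish time; keep every interval that doesn't clash with the previous kept one.
Sorted by end: (3,4)  (3,5)  (6,7)  (9,10)  (6,11)  (13,14)  (13,15)
take (3,4); take (6,7); take (9,10); skip (6,11); take (13,14).
Selected 4 broadcasts.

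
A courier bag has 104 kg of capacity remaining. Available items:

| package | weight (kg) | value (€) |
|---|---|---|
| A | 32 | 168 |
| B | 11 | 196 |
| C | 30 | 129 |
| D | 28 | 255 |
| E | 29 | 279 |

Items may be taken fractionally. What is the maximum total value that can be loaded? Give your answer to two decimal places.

915.20

Order: B (196/11=17.82) > E (279/29=9.62) > D (255/28=9.11) > A (168/32=5.25) > C (129/30=4.30)
Fill: take B (11 @ 196) → take E (29 @ 279) → take D (28 @ 255) → take A (32 @ 168) → take 4/30 of C → 17.20; 104/104 used.
Total value = 915.20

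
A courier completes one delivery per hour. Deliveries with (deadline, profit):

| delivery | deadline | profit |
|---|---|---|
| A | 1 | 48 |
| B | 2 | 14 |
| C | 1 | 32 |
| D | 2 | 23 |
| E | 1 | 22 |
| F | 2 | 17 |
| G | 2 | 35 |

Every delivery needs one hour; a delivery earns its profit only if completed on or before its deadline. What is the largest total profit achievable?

Sort by profit descending; place each in the latest free slot ≤ its deadline.
By profit: A(d1,48), G(d2,35), C(d1,32), D(d2,23), E(d1,22), F(d2,17), B(d2,14)
A→slot 1; G→slot 2; C skipped; D skipped; E skipped; F skipped; B skipped.
Profit = 48 + 35 = 83

83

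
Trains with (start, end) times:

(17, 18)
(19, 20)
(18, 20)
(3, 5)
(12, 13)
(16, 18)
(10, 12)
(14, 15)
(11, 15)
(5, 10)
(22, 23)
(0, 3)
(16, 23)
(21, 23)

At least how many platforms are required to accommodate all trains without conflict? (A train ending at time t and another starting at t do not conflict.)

3

Events (time:±→running): 0:+→1 3:-→0 3:+→1 5:-→0 5:+→1 10:-→0 10:+→1 11:+→2 12:-→1 12:+→2 13:-→1 14:+→2 15:-→1 15:-→0 16:+→1 16:+→2 17:+→3 … peak 3.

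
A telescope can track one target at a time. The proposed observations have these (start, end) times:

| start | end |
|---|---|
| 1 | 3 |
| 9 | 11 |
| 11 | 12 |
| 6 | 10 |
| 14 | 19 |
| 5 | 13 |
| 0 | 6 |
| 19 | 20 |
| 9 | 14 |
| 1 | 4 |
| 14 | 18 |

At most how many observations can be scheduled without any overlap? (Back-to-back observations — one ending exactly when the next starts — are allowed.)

5

Order by finish time; keep every interval that doesn't clash with the previous kept one.
Sorted by end: (1,3)  (1,4)  (0,6)  (6,10)  (9,11)  (11,12)  (5,13)  (9,14)  (14,18)  (14,19)  (19,20)
take (1,3); take (6,10); take (11,12); skip (9,14); take (14,18); take (19,20).
Selected 5 observations.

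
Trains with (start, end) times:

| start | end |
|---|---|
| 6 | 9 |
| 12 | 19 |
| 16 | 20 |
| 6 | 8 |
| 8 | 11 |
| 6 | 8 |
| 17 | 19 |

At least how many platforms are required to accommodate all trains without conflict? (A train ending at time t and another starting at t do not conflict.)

3

starts: [6, 6, 6, 8, 12, 16, 17]
ends:   [8, 8, 9, 11, 19, 19, 20]
s6→1 s6→2 s6→3  — peak 3.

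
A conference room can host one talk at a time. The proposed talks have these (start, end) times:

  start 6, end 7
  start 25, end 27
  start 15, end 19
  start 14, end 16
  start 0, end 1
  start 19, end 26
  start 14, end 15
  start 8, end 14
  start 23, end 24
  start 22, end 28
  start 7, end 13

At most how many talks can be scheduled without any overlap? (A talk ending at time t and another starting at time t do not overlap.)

Greedy by earliest finish: after sorting by end time, pick each interval compatible with the last pick.
Sorted by end: (0,1)  (6,7)  (7,13)  (8,14)  (14,15)  (14,16)  (15,19)  (23,24)  (19,26)  (25,27)  (22,28)
take (0,1); take (6,7); take (7,13); take (14,15); take (15,19); take (23,24); take (25,27).
Selected 7 talks.

7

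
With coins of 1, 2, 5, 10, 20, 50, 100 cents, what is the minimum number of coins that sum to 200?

Greedy: take as many of the largest coin as possible, then repeat with the remainder.
200 = 2×100
Total coins = 2 = 2

2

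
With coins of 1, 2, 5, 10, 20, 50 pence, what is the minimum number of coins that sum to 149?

149 = 2×50 + 2×20 + 1×5 + 2×2
Total coins = 2 + 2 + 1 + 2 = 7

7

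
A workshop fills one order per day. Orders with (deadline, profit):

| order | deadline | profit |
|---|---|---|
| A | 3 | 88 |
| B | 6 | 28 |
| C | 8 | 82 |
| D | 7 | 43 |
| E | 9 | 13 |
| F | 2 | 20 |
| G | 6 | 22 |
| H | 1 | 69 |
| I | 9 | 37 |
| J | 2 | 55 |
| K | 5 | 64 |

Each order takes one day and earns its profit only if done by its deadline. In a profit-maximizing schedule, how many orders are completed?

Sort by profit descending; place each in the latest free slot ≤ its deadline.
Profit order: A=88 C=82 H=69 K=64 J=55 D=43 I=37 B=28 G=22 F=20 E=13
Assign: A→slot 3, C→slot 8, H→slot 1, K→slot 5, J→slot 2, D→slot 7, I→slot 9, B→slot 6, G→slot 4, F skipped, E skipped.
Slots: [1:H] [2:J] [3:A] [4:G] [5:K] [6:B] [7:D] [8:C] [9:I]
9 of 11 scheduled.

9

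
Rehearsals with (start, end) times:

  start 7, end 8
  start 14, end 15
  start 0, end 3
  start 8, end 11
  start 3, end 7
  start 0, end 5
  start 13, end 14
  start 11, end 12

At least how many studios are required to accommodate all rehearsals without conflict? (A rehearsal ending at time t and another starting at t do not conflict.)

2

Events (time:±→running): 0:+→1 0:+→2 … peak 2.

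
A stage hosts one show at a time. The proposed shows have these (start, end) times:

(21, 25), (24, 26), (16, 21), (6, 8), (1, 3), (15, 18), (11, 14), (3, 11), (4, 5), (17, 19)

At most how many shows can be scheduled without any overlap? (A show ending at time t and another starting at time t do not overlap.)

6

Sorted by end: (1,3)  (4,5)  (6,8)  (3,11)  (11,14)  (15,18)  (17,19)  (16,21)  (21,25)  (24,26)
take (1,3); take (4,5); take (6,8); take (11,14); take (15,18); skip (17,19); take (21,25).
Selected 6 shows.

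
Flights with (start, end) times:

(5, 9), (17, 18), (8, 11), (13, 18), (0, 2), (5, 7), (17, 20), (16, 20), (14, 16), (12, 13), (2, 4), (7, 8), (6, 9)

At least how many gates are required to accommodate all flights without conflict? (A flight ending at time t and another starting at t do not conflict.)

4

Count concurrent intervals with a sweep; the peak is the room count.
starts: [0, 2, 5, 5, 6, 7, 8, 12, 13, 14, 16, 17, 17]
ends:   [2, 4, 7, 8, 9, 9, 11, 13, 16, 18, 18, 20, 20]
s0→1 e2→0 s2→1 e4→0 s5→1 s5→2 s6→3 e7→2 s7→3 e8→2 s8→3 e9→2 e9→1 e11→0 s12→1 e13→0 s13→1 s14→2 e16→1 s16→2 s17→3 s17→4  — peak 4.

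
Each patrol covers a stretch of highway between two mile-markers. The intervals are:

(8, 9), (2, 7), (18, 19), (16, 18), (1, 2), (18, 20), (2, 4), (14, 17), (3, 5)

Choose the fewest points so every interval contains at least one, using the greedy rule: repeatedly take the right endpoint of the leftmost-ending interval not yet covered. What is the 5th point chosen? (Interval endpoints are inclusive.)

By right end: [1,2]  [2,4]  [3,5]  [2,7]  [8,9]  [14,17]  [16,18]  [18,19]  [18,20]
[1,2] uncovered → point at 2; [3,5] uncovered → point at 5; [8,9] uncovered → point at 9; [14,17] uncovered → point at 17; [18,19] uncovered → point at 19.
Points: 2, 5, 9, 17, 19 (5 total).

19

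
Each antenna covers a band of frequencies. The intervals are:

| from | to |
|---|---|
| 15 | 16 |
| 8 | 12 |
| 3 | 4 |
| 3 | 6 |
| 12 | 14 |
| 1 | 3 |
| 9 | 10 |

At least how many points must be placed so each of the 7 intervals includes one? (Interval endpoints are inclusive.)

4

Sorted: [1,3] [3,4] [3,6] [9,10] [8,12] [12,14] [15,16]
{[1,3],[3,4],[3,6]} hit by 3; {[9,10],[8,12]} hit by 10; {[12,14]} hit by 14; {[15,16]} hit by 16.
Points: 3, 10, 14, 16 (4 total).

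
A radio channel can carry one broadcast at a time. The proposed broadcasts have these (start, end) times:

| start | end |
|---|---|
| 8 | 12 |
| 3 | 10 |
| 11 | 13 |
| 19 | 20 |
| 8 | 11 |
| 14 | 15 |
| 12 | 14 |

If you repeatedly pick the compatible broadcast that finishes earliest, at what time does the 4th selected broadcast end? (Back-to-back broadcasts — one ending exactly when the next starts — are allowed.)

Sort by end time and greedily take each interval whose start is ≥ the last chosen end.
Sorted by end: (3,10)  (8,11)  (8,12)  (11,13)  (12,14)  (14,15)  (19,20)
take (3,10); skip (8,11); skip (8,12); take (11,13); skip (12,14); take (14,15); take (19,20).
Selected: (3,10) (11,13) (14,15) (19,20)

20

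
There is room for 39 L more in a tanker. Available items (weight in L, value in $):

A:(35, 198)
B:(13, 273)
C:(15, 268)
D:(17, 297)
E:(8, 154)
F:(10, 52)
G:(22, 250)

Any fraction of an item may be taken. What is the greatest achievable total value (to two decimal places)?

Sort by value per unit weight and fill in that order.
Order: B (273/13=21.00) > E (154/8=19.25) > C (268/15=17.87) > D (297/17=17.47) > G (250/22=11.36) > A (198/35=5.66) > F (52/10=5.20)
Fill: take B (13 @ 273) → take E (8 @ 154) → take C (15 @ 268) → take 3/17 of D → 52.41; 39/39 used.
Total value = 747.41

747.41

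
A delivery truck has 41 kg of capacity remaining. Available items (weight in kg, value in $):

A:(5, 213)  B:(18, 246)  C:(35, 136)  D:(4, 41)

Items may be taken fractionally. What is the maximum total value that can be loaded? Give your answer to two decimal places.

554.40

Order: A (213/5=42.60) > B (246/18=13.67) > D (41/4=10.25) > C (136/35=3.89)
Fill: take A (5 @ 213) → take B (18 @ 246) → take D (4 @ 41) → take 14/35 of C → 54.40; 41/41 used.
Total value = 554.40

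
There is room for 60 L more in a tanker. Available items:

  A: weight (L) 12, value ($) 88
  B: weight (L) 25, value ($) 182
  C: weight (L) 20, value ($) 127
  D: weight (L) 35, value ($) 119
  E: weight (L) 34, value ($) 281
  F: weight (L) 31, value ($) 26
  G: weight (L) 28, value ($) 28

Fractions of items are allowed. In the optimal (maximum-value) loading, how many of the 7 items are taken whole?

Greedy by value/weight ratio, highest first.
Ratios (sorted): E 8.26, A 7.33, B 7.28, C 6.35, D 3.40, G 1.00, F 0.84
take E (34 @ 281); take A (12 @ 88); take 14/25 of B → 101.92. Capacity used 60/60.
2 item(s) taken whole; one partial (take 14/25 of B).

2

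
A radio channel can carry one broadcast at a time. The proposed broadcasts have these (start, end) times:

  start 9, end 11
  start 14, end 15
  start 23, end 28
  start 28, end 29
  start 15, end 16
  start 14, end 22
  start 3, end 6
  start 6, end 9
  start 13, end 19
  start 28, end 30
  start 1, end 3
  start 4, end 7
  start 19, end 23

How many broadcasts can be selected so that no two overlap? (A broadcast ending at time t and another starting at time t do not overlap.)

Greedy by earliest finish: after sorting by end time, pick each interval compatible with the last pick.
Sorted by end: (1,3)  (3,6)  (4,7)  (6,9)  (9,11)  (14,15)  (15,16)  (13,19)  (14,22)  (19,23)  (23,28)  (28,29)  (28,30)
take (1,3); take (3,6); take (6,9); take (9,11); take (14,15); take (15,16); take (19,23); take (23,28); take (28,29).
Selected 9 broadcasts.

9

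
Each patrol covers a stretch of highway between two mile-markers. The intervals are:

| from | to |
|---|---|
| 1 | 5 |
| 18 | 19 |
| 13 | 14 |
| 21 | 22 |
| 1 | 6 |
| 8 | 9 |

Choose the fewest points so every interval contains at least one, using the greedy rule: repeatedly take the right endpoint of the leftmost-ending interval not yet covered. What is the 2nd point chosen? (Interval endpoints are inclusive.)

By right end: [1,5]  [1,6]  [8,9]  [13,14]  [18,19]  [21,22]
[1,5] uncovered → point at 5; [8,9] uncovered → point at 9; [13,14] uncovered → point at 14; [18,19] uncovered → point at 19; [21,22] uncovered → point at 22.
Points: 5, 9, 14, 19, 22 (5 total).

9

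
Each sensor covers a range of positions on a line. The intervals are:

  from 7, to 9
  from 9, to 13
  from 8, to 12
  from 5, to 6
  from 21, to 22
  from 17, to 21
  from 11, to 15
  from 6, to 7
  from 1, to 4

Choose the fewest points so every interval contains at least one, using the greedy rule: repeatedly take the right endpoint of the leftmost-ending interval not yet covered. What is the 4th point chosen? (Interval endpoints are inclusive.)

Process intervals by earliest right end; each time one isn't hit yet, stab at its right endpoint.
Sorted: [1,4] [5,6] [6,7] [7,9] [8,12] [9,13] [11,15] [17,21] [21,22]
{[1,4]} hit by 4; {[5,6],[6,7]} hit by 6; {[7,9],[8,12],[9,13]} hit by 9; {[11,15]} hit by 15; {[17,21],[21,22]} hit by 21.
Points: 4, 6, 9, 15, 21 (5 total).

15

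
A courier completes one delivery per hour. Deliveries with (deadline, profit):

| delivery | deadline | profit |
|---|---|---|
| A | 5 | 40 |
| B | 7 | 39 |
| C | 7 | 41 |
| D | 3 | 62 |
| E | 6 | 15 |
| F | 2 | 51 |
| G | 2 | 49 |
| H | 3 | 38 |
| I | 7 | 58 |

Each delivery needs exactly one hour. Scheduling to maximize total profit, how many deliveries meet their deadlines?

Take jobs in profit order; each goes to the latest open slot no later than its deadline.
By profit: D(d3,62), I(d7,58), F(d2,51), G(d2,49), C(d7,41), A(d5,40), B(d7,39), H(d3,38), E(d6,15)
D→slot 3; I→slot 7; F→slot 2; G→slot 1; C→slot 6; A→slot 5; B→slot 4; H skipped; E skipped.
7 of 9 scheduled.

7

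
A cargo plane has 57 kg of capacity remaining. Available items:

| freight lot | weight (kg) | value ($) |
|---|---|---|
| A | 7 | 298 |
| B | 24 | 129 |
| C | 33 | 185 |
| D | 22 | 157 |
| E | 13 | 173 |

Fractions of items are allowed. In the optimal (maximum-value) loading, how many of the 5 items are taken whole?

3

Order: A (298/7=42.57) > E (173/13=13.31) > D (157/22=7.14) > C (185/33=5.61) > B (129/24=5.38)
Fill: take A (7 @ 298) → take E (13 @ 173) → take D (22 @ 157) → take 15/33 of C → 84.09; 57/57 used.
3 item(s) taken whole; one partial (take 15/33 of C).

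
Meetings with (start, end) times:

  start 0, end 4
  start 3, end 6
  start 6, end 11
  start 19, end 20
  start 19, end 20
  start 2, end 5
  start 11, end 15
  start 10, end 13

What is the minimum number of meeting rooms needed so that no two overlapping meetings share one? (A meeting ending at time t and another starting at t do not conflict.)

3

Count concurrent intervals with a sweep; the peak is the room count.
Events (time:±→running): 0:+→1 2:+→2 3:+→3 … peak 3.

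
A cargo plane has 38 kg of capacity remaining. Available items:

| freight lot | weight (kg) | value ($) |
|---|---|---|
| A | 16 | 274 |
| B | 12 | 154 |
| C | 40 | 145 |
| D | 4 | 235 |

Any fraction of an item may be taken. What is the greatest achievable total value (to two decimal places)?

684.75

Ratios (sorted): D 58.75, A 17.12, B 12.83, C 3.62
take D (4 @ 235); take A (16 @ 274); take B (12 @ 154); take 6/40 of C → 21.75. Capacity used 38/38.
Total value = 684.75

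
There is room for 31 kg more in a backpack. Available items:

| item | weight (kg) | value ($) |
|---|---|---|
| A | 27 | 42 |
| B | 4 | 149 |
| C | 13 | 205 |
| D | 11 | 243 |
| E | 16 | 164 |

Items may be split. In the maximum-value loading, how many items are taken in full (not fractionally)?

3

Sort by value per unit weight and fill in that order.
Ratios (sorted): B 37.25, D 22.09, C 15.77, E 10.25, A 1.56
take B (4 @ 149); take D (11 @ 243); take C (13 @ 205); take 3/16 of E → 30.75. Capacity used 31/31.
3 item(s) taken whole; one partial (take 3/16 of E).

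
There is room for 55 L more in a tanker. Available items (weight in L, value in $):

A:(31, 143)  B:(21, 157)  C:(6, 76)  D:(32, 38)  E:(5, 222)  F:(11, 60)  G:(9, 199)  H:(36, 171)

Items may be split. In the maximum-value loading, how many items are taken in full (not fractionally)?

5

Ratios (sorted): E 44.40, G 22.11, C 12.67, B 7.48, F 5.45, H 4.75, A 4.61, D 1.19
take E (5 @ 222); take G (9 @ 199); take C (6 @ 76); take B (21 @ 157); take F (11 @ 60); take 3/36 of H → 14.25. Capacity used 55/55.
5 item(s) taken whole; one partial (take 3/36 of H).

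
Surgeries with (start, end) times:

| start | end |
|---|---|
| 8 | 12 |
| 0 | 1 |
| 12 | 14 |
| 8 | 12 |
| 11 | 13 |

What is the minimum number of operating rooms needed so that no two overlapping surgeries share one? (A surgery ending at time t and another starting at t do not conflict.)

The answer is the maximum number of intervals overlapping at any instant.
starts: [0, 8, 8, 11, 12]
ends:   [1, 12, 12, 13, 14]
s0→1 e1→0 s8→1 s8→2 s11→3  — peak 3.

3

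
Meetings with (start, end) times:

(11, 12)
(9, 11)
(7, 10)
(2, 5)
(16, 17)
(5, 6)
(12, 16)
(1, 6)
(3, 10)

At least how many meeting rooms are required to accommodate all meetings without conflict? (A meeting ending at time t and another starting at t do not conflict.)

3

Count concurrent intervals with a sweep; the peak is the room count.
Events (time:±→running): 1:+→1 2:+→2 3:+→3 … peak 3.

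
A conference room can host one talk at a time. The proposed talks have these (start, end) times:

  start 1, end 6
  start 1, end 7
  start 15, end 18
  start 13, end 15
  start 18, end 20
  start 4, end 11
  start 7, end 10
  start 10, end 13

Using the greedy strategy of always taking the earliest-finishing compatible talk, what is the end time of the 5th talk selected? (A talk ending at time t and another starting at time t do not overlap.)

Greedy by earliest finish: after sorting by end time, pick each interval compatible with the last pick.
Sorted by end: (1,6)  (1,7)  (7,10)  (4,11)  (10,13)  (13,15)  (15,18)  (18,20)
take (1,6); take (7,10); take (10,13); take (13,15); take (15,18); take (18,20).
Selected: (1,6) (7,10) (10,13) (13,15) (15,18) (18,20)

18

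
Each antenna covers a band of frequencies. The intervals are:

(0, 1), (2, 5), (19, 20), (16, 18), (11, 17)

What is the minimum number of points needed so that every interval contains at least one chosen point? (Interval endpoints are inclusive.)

4

Process intervals by earliest right end; each time one isn't hit yet, stab at its right endpoint.
Sorted: [0,1] [2,5] [11,17] [16,18] [19,20]
{[0,1]} hit by 1; {[2,5]} hit by 5; {[11,17],[16,18]} hit by 17; {[19,20]} hit by 20.
Points: 1, 5, 17, 20 (4 total).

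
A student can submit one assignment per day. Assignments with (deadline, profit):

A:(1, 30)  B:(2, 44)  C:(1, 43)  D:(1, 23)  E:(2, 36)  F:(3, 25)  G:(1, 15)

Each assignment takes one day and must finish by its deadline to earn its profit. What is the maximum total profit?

112

Sort by profit descending; place each in the latest free slot ≤ its deadline.
By profit: B(d2,44), C(d1,43), E(d2,36), A(d1,30), F(d3,25), D(d1,23), G(d1,15)
B→slot 2; C→slot 1; E skipped; A skipped; F→slot 3; D skipped; G skipped.
Profit = 43 + 44 + 25 = 112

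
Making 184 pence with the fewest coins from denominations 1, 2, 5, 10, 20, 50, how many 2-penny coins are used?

Greedy: take as many of the largest coin as possible, then repeat with the remainder.
184 − 3×50→34 − 1×20→14 − 1×10→4 − 2×2→0
Count of 2: 2

2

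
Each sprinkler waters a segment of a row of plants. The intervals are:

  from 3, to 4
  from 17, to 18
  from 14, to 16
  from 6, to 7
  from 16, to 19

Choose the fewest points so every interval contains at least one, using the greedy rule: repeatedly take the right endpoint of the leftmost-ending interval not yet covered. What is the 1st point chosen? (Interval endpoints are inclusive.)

Sorted: [3,4] [6,7] [14,16] [17,18] [16,19]
{[3,4]} hit by 4; {[6,7]} hit by 7; {[14,16]} hit by 16; {[17,18],[16,19]} hit by 18.
Points: 4, 7, 16, 18 (4 total).

4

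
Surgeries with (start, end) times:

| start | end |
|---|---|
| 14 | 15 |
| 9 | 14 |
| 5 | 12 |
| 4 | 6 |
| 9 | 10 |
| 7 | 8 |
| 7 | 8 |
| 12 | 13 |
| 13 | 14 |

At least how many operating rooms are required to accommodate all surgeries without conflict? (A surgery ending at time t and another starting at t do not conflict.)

3

starts: [4, 5, 7, 7, 9, 9, 12, 13, 14]
ends:   [6, 8, 8, 10, 12, 13, 14, 14, 15]
s4→1 s5→2 e6→1 s7→2 s7→3  — peak 3.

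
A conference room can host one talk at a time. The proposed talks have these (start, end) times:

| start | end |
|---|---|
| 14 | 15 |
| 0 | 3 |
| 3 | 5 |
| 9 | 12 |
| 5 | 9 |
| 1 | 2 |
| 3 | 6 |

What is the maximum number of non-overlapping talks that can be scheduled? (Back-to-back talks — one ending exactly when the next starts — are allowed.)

5

Greedy by earliest finish: after sorting by end time, pick each interval compatible with the last pick.
Sorted by end: (1,2)  (0,3)  (3,5)  (3,6)  (5,9)  (9,12)  (14,15)
take (1,2); skip (0,3); take (3,5); take (5,9); take (9,12); take (14,15).
Selected 5 talks.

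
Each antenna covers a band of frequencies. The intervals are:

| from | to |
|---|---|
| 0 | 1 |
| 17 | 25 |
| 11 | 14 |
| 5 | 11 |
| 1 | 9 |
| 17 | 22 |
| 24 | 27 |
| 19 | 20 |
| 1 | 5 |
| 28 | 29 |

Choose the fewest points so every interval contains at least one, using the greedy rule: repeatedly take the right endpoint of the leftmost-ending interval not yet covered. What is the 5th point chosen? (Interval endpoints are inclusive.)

Process intervals by earliest right end; each time one isn't hit yet, stab at its right endpoint.
Sorted: [0,1] [1,5] [1,9] [5,11] [11,14] [19,20] [17,22] [17,25] [24,27] [28,29]
{[0,1],[1,5],[1,9]} hit by 1; {[5,11],[11,14]} hit by 11; {[19,20],[17,22],[17,25]} hit by 20; {[24,27]} hit by 27; {[28,29]} hit by 29.
Points: 1, 11, 20, 27, 29 (5 total).

29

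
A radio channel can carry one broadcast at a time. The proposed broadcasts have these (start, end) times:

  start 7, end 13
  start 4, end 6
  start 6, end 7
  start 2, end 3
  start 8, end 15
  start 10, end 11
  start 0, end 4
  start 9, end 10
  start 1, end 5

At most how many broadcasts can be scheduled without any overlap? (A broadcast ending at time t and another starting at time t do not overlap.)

Order by finish time; keep every interval that doesn't clash with the previous kept one.
By end time: (2,3), (0,4), (1,5), (4,6), (6,7), (9,10), (10,11), (7,13), (8,15).
Pick (2,3); next start ≥ 3 → (4,6); next start ≥ 6 → (6,7); next start ≥ 7 → (9,10); next start ≥ 10 → (10,11).
Selected 5 broadcasts.

5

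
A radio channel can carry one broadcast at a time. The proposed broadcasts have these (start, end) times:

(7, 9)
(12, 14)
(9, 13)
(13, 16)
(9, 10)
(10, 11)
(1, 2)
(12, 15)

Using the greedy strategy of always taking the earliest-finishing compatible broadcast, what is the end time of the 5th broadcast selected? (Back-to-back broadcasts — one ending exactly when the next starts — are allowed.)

14

Order by finish time; keep every interval that doesn't clash with the previous kept one.
Sorted by end: (1,2)  (7,9)  (9,10)  (10,11)  (9,13)  (12,14)  (12,15)  (13,16)
take (1,2); take (7,9); take (9,10); take (10,11); skip (9,13); take (12,14).
Selected: (1,2) (7,9) (9,10) (10,11) (12,14)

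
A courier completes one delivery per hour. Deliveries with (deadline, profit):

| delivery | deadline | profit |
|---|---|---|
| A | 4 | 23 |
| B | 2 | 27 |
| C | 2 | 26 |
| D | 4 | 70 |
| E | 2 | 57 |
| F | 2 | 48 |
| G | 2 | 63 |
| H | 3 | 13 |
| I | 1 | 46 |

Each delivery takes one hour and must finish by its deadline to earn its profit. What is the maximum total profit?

Take jobs in profit order; each goes to the latest open slot no later than its deadline.
By profit: D(d4,70), G(d2,63), E(d2,57), F(d2,48), I(d1,46), B(d2,27), C(d2,26), A(d4,23), H(d3,13)
D→slot 4; G→slot 2; E→slot 1; F skipped; I skipped; B skipped; C skipped; A→slot 3; H skipped.
Profit = 57 + 63 + 23 + 70 = 213

213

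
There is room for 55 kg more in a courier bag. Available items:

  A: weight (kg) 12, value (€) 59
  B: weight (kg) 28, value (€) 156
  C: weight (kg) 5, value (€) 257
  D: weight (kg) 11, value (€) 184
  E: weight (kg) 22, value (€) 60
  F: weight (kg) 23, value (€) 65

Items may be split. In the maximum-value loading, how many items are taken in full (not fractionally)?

Greedy by value/weight ratio, highest first.
Order: C (257/5=51.40) > D (184/11=16.73) > B (156/28=5.57) > A (59/12=4.92) > F (65/23=2.83) > E (60/22=2.73)
Fill: take C (5 @ 257) → take D (11 @ 184) → take B (28 @ 156) → take 11/12 of A → 54.08; 55/55 used.
3 item(s) taken whole; one partial (take 11/12 of A).

3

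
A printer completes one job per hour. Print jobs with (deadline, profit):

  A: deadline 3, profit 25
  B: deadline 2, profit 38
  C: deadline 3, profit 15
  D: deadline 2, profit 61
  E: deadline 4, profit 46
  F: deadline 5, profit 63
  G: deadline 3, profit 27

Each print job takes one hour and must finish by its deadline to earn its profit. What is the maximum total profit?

235

By profit: F(d5,63), D(d2,61), E(d4,46), B(d2,38), G(d3,27), A(d3,25), C(d3,15)
F→slot 5; D→slot 2; E→slot 4; B→slot 1; G→slot 3; A skipped; C skipped.
Profit = 38 + 61 + 27 + 46 + 63 = 235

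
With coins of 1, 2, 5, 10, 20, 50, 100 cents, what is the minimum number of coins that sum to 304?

5

304 = 3×100 + 2×2
Total coins = 3 + 2 = 5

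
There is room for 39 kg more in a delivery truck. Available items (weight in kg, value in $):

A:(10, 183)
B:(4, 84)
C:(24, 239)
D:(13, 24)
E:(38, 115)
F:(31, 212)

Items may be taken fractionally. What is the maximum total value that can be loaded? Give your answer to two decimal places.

Sort by value per unit weight and fill in that order.
Ratios (sorted): B 21.00, A 18.30, C 9.96, F 6.84, E 3.03, D 1.85
take B (4 @ 84); take A (10 @ 183); take C (24 @ 239); take 1/31 of F → 6.84. Capacity used 39/39.
Total value = 512.84

512.84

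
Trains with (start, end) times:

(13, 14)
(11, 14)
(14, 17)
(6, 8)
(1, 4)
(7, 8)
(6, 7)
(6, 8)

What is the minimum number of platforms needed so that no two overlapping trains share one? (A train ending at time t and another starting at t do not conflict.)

starts: [1, 6, 6, 6, 7, 11, 13, 14]
ends:   [4, 7, 8, 8, 8, 14, 14, 17]
s1→1 e4→0 s6→1 s6→2 s6→3  — peak 3.

3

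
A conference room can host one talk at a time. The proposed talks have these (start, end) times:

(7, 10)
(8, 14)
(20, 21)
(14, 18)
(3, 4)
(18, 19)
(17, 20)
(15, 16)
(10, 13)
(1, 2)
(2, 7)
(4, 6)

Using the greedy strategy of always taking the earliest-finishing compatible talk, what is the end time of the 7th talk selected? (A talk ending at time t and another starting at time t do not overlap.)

Order by finish time; keep every interval that doesn't clash with the previous kept one.
By end time: (1,2), (3,4), (4,6), (2,7), (7,10), (10,13), (8,14), (15,16), (14,18), (18,19), (17,20), (20,21).
Pick (1,2); next start ≥ 2 → (3,4); next start ≥ 4 → (4,6); next start ≥ 6 → (7,10); next start ≥ 10 → (10,13); next start ≥ 13 → (15,16); next start ≥ 16 → (18,19); next start ≥ 19 → (20,21).
Selected: (1,2) (3,4) (4,6) (7,10) (10,13) (15,16) (18,19) (20,21)

19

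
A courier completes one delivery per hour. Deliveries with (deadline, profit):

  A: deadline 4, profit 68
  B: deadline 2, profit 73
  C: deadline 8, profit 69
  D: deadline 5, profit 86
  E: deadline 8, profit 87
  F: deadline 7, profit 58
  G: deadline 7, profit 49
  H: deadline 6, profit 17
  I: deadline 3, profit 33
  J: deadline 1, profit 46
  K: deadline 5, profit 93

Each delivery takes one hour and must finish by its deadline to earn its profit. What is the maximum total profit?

583

Take jobs in profit order; each goes to the latest open slot no later than its deadline.
By profit: K(d5,93), E(d8,87), D(d5,86), B(d2,73), C(d8,69), A(d4,68), F(d7,58), G(d7,49), J(d1,46), I(d3,33), H(d6,17)
K→slot 5; E→slot 8; D→slot 4; B→slot 2; C→slot 7; A→slot 3; F→slot 6; G→slot 1; J skipped; I skipped; H skipped.
Profit = 49 + 73 + 68 + 86 + 93 + 58 + 69 + 87 = 583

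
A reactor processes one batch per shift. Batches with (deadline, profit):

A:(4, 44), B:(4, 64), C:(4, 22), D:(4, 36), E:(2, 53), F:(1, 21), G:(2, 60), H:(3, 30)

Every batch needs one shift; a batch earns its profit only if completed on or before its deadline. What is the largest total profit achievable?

221

Profit order: B=64 G=60 E=53 A=44 D=36 H=30 C=22 F=21
Assign: B→slot 4, G→slot 2, E→slot 1, A→slot 3, D skipped, H skipped, C skipped, F skipped.
Slots: [1:E] [2:G] [3:A] [4:B]
Profit = 53 + 60 + 44 + 64 = 221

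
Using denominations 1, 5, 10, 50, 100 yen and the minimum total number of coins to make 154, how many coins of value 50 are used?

154 = 1×100 + 1×50 + 4×1
Count of 50: 1

1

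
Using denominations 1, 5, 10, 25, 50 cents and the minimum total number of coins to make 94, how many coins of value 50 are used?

94 − 1×50→44 − 1×25→19 − 1×10→9 − 1×5→4 − 4×1→0
Count of 50: 1

1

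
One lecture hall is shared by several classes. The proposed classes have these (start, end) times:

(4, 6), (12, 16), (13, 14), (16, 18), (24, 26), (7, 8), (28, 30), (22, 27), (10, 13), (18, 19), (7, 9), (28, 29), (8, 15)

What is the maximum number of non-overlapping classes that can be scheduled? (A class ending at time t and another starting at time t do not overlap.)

8

Greedy by earliest finish: after sorting by end time, pick each interval compatible with the last pick.
Sorted by end: (4,6)  (7,8)  (7,9)  (10,13)  (13,14)  (8,15)  (12,16)  (16,18)  (18,19)  (24,26)  (22,27)  (28,29)  (28,30)
take (4,6); take (7,8); skip (7,9); take (10,13); take (13,14); skip (8,15); take (16,18); take (18,19); take (24,26); skip (22,27); take (28,29).
Selected 8 classes.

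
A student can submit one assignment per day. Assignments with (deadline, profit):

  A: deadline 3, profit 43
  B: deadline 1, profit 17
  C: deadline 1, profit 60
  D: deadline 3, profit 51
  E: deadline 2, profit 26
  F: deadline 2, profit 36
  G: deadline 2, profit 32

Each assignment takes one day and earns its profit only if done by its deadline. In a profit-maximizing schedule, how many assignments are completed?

Profit order: C=60 D=51 A=43 F=36 G=32 E=26 B=17
Assign: C→slot 1, D→slot 3, A→slot 2, F skipped, G skipped, E skipped, B skipped.
Slots: [1:C] [2:A] [3:D]
3 of 7 scheduled.

3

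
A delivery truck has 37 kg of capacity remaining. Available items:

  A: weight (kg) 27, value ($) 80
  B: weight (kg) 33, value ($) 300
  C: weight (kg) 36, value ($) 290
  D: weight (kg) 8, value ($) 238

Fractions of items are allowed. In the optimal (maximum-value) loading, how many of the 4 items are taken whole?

1

Sort by value per unit weight and fill in that order.
Ratios (sorted): D 29.75, B 9.09, C 8.06, A 2.96
take D (8 @ 238); take 29/33 of B → 263.64. Capacity used 37/37.
1 item(s) taken whole; one partial (take 29/33 of B).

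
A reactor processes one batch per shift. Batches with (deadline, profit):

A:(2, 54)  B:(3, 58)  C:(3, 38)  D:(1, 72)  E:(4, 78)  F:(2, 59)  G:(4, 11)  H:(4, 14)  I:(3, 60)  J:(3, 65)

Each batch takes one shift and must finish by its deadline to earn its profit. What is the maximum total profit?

275

Sort by profit descending; place each in the latest free slot ≤ its deadline.
Profit order: E=78 D=72 J=65 I=60 F=59 B=58 A=54 C=38 H=14 G=11
Assign: E→slot 4, D→slot 1, J→slot 3, I→slot 2, F skipped, B skipped, A skipped, C skipped, H skipped, G skipped.
Slots: [1:D] [2:I] [3:J] [4:E]
Profit = 72 + 60 + 65 + 78 = 275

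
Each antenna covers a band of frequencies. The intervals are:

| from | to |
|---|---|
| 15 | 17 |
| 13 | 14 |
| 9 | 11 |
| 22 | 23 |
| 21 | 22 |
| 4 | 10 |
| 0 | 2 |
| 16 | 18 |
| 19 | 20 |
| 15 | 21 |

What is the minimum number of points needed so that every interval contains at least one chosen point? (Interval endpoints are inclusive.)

Sorted: [0,2] [4,10] [9,11] [13,14] [15,17] [16,18] [19,20] [15,21] [21,22] [22,23]
{[0,2]} hit by 2; {[4,10],[9,11]} hit by 10; {[13,14]} hit by 14; {[15,17],[16,18]} hit by 17; {[19,20],[15,21]} hit by 20; {[21,22],[22,23]} hit by 22.
Points: 2, 10, 14, 17, 20, 22 (6 total).

6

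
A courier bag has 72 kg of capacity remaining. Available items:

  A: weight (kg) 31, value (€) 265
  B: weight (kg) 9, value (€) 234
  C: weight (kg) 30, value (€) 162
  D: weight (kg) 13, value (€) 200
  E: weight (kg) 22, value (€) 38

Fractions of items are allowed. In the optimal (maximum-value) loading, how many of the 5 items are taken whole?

3

Greedy by value/weight ratio, highest first.
Ratios (sorted): B 26.00, D 15.38, A 8.55, C 5.40, E 1.73
take B (9 @ 234); take D (13 @ 200); take A (31 @ 265); take 19/30 of C → 102.60. Capacity used 72/72.
3 item(s) taken whole; one partial (take 19/30 of C).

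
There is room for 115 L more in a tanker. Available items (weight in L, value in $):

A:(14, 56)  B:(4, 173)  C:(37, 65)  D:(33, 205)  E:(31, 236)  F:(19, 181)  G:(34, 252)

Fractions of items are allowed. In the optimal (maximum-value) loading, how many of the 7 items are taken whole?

Greedy by value/weight ratio, highest first.
Order: B (173/4=43.25) > F (181/19=9.53) > E (236/31=7.61) > G (252/34=7.41) > D (205/33=6.21) > A (56/14=4.00) > C (65/37=1.76)
Fill: take B (4 @ 173) → take F (19 @ 181) → take E (31 @ 236) → take G (34 @ 252) → take 27/33 of D → 167.73; 115/115 used.
4 item(s) taken whole; one partial (take 27/33 of D).

4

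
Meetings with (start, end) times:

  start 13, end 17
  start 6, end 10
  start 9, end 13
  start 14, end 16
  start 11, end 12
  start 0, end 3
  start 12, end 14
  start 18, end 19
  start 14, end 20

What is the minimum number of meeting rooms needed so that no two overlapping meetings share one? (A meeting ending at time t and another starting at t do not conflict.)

3

starts: [0, 6, 9, 11, 12, 13, 14, 14, 18]
ends:   [3, 10, 12, 13, 14, 16, 17, 19, 20]
s0→1 e3→0 s6→1 s9→2 e10→1 s11→2 e12→1 s12→2 e13→1 s13→2 e14→1 s14→2 s14→3  — peak 3.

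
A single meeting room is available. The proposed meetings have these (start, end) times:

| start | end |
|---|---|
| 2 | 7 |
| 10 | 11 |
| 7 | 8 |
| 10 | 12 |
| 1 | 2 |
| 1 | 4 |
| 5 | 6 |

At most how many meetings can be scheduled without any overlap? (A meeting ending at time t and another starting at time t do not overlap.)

4

Sort by end time and greedily take each interval whose start is ≥ the last chosen end.
By end time: (1,2), (1,4), (5,6), (2,7), (7,8), (10,11), (10,12).
Pick (1,2); next start ≥ 2 → (5,6); next start ≥ 6 → (7,8); next start ≥ 8 → (10,11).
Selected 4 meetings.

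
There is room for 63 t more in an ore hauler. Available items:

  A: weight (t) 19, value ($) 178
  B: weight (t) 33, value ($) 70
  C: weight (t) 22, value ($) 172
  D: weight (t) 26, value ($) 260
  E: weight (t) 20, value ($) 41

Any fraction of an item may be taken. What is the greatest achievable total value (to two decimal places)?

Sort by value per unit weight and fill in that order.
Order: D (260/26=10.00) > A (178/19=9.37) > C (172/22=7.82) > B (70/33=2.12) > E (41/20=2.05)
Fill: take D (26 @ 260) → take A (19 @ 178) → take 18/22 of C → 140.73; 63/63 used.
Total value = 578.73

578.73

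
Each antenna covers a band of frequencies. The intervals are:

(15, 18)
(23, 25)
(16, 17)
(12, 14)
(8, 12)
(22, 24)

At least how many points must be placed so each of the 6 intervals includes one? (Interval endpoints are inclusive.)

Sort by right endpoint; whenever an interval is uncovered, place a point at its right end.
By right end: [8,12]  [12,14]  [16,17]  [15,18]  [22,24]  [23,25]
[8,12] uncovered → point at 12; [16,17] uncovered → point at 17; [22,24] uncovered → point at 24.
Points: 12, 17, 24 (3 total).

3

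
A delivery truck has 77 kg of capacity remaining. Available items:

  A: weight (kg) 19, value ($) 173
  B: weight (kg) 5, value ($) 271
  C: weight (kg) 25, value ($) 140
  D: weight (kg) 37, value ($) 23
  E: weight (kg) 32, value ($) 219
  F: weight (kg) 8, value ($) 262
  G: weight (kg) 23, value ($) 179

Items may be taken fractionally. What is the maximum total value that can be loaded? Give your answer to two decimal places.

1035.56

Order: B (271/5=54.20) > F (262/8=32.75) > A (173/19=9.11) > G (179/23=7.78) > E (219/32=6.84) > C (140/25=5.60) > D (23/37=0.62)
Fill: take B (5 @ 271) → take F (8 @ 262) → take A (19 @ 173) → take G (23 @ 179) → take 22/32 of E → 150.56; 77/77 used.
Total value = 1035.56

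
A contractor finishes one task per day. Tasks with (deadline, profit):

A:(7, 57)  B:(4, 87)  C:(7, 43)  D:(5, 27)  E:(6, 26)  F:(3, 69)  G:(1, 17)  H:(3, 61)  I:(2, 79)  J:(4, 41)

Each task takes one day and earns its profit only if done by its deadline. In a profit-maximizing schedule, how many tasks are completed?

Take jobs in profit order; each goes to the latest open slot no later than its deadline.
Profit order: B=87 I=79 F=69 H=61 A=57 C=43 J=41 D=27 E=26 G=17
Assign: B→slot 4, I→slot 2, F→slot 3, H→slot 1, A→slot 7, C→slot 6, J skipped, D→slot 5, E skipped, G skipped.
Slots: [1:H] [2:I] [3:F] [4:B] [5:D] [6:C] [7:A]
7 of 10 scheduled.

7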